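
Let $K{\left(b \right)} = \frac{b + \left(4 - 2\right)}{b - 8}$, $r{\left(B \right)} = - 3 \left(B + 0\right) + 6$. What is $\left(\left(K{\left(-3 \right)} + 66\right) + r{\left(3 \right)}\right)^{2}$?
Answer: $\frac{481636}{121} \approx 3980.5$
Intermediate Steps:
$r{\left(B \right)} = 6 - 3 B$ ($r{\left(B \right)} = - 3 B + 6 = 6 - 3 B$)
$K{\left(b \right)} = \frac{2 + b}{-8 + b}$ ($K{\left(b \right)} = \frac{b + \left(4 - 2\right)}{-8 + b} = \frac{b + 2}{-8 + b} = \frac{2 + b}{-8 + b}$)
$\left(\left(K{\left(-3 \right)} + 66\right) + r{\left(3 \right)}\right)^{2} = \left(\left(\frac{2 - 3}{-8 - 3} + 66\right) + \left(6 - 9\right)\right)^{2} = \left(\left(\frac{1}{-11} \left(-1\right) + 66\right) + \left(6 - 9\right)\right)^{2} = \left(\left(\left(- \frac{1}{11}\right) \left(-1\right) + 66\right) - 3\right)^{2} = \left(\left(\frac{1}{11} + 66\right) - 3\right)^{2} = \left(\frac{727}{11} - 3\right)^{2} = \left(\frac{694}{11}\right)^{2} = \frac{481636}{121}$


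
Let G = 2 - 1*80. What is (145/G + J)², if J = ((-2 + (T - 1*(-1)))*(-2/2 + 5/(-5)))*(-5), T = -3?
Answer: 10660225/6084 ≈ 1752.2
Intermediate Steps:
G = -78 (G = 2 - 80 = -78)
J = -40 (J = ((-2 + (-3 - 1*(-1)))*(-2/2 + 5/(-5)))*(-5) = ((-2 + (-3 + 1))*(-2*½ + 5*(-⅕)))*(-5) = ((-2 - 2)*(-1 - 1))*(-5) = -4*(-2)*(-5) = 8*(-5) = -40)
(145/G + J)² = (145/(-78) - 40)² = (145*(-1/78) - 40)² = (-145/78 - 40)² = (-3265/78)² = 10660225/6084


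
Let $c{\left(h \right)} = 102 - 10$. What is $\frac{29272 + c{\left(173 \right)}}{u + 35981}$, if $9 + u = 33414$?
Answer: $\frac{14682}{34693} \approx 0.4232$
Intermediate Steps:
$c{\left(h \right)} = 92$ ($c{\left(h \right)} = 102 - 10 = 92$)
$u = 33405$ ($u = -9 + 33414 = 33405$)
$\frac{29272 + c{\left(173 \right)}}{u + 35981} = \frac{29272 + 92}{33405 + 35981} = \frac{29364}{69386} = 29364 \cdot \frac{1}{69386} = \frac{14682}{34693}$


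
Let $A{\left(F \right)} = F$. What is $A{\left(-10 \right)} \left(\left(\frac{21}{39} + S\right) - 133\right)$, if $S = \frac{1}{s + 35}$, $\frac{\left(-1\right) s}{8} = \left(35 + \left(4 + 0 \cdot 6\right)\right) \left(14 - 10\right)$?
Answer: $\frac{20887990}{15769} \approx 1324.6$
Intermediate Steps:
$s = -1248$ ($s = - 8 \left(35 + \left(4 + 0 \cdot 6\right)\right) \left(14 - 10\right) = - 8 \left(35 + \left(4 + 0\right)\right) 4 = - 8 \left(35 + 4\right) 4 = - 8 \cdot 39 \cdot 4 = \left(-8\right) 156 = -1248$)
$S = - \frac{1}{1213}$ ($S = \frac{1}{-1248 + 35} = \frac{1}{-1213} = - \frac{1}{1213} \approx -0.0008244$)
$A{\left(-10 \right)} \left(\left(\frac{21}{39} + S\right) - 133\right) = - 10 \left(\left(\frac{21}{39} - \frac{1}{1213}\right) - 133\right) = - 10 \left(\left(21 \cdot \frac{1}{39} - \frac{1}{1213}\right) - 133\right) = - 10 \left(\left(\frac{7}{13} - \frac{1}{1213}\right) - 133\right) = - 10 \left(\frac{8478}{15769} - 133\right) = \left(-10\right) \left(- \frac{2088799}{15769}\right) = \frac{20887990}{15769}$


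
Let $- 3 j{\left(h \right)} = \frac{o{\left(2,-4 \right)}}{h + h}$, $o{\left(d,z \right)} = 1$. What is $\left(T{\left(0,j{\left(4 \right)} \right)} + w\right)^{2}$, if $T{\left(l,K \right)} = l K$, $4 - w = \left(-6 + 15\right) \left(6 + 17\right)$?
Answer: $41209$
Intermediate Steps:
$w = -203$ ($w = 4 - \left(-6 + 15\right) \left(6 + 17\right) = 4 - 9 \cdot 23 = 4 - 207 = -203$)
$j{\left(h \right)} = - \frac{1}{6 h}$ ($j{\left(h \right)} = - \frac{1 \frac{1}{h + h}}{3} = - \frac{1 \frac{1}{2 h}}{3} = - \frac{\frac{1}{2} \frac{1}{h}}{3} = - \frac{1}{6 h}$)
$T{\left(l,K \right)} = K l$
$\left(T{\left(0,j{\left(4 \right)} \right)} + w\right)^{2} = \left(- \frac{1}{6 \cdot 4} \cdot 0 - 203\right)^{2} = \left(\left(- \frac{1}{6}\right) \frac{1}{4} \cdot 0 - 203\right)^{2} = \left(\left(- \frac{1}{24}\right) 0 - 203\right)^{2} = \left(0 - 203\right)^{2} = \left(-203\right)^{2} = 41209$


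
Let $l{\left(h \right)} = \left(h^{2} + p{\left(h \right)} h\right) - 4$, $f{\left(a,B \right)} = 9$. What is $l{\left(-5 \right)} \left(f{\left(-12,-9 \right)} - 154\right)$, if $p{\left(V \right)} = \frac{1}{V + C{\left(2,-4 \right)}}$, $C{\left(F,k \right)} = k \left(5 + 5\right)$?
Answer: $- \frac{27550}{9} \approx -3061.1$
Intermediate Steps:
$C{\left(F,k \right)} = 10 k$ ($C{\left(F,k \right)} = k 10 = 10 k$)
$p{\left(V \right)} = \frac{1}{-40 + V}$ ($p{\left(V \right)} = \frac{1}{V + 10 \left(-4\right)} = \frac{1}{V - 40} = \frac{1}{-40 + V}$)
$l{\left(h \right)} = -4 + h^{2} + \frac{h}{-40 + h}$ ($l{\left(h \right)} = \left(h^{2} + \frac{h}{-40 + h}\right) - 4 = -4 + h^{2} + \frac{h}{-40 + h}$)
$l{\left(-5 \right)} \left(f{\left(-12,-9 \right)} - 154\right) = \frac{-5 + \left(-40 - 5\right) \left(-4 + \left(-5\right)^{2}\right)}{-40 - 5} \left(9 - 154\right) = \frac{-5 - 45 \left(-4 + 25\right)}{-45} \left(-145\right) = - \frac{-5 - 945}{45} \left(-145\right) = \left(- \frac{1}{45}\right) \left(-950\right) \left(-145\right) = \frac{190}{9} \left(-145\right) = - \frac{27550}{9}$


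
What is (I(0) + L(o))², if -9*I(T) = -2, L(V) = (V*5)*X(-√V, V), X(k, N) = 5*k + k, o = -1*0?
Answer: 4/81 ≈ 0.049383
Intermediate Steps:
o = 0
X(k, N) = 6*k
L(V) = -30*V^(3/2) (L(V) = (V*5)*(6*(-√V)) = (5*V)*(-6*√V) = -30*V^(3/2))
I(T) = 2/9 (I(T) = -⅑*(-2) = 2/9)
(I(0) + L(o))² = (2/9 - 30*0^(3/2))² = (2/9 - 30*0)² = (2/9 + 0)² = (2/9)² = 4/81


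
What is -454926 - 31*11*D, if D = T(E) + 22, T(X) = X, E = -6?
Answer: -460382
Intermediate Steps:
D = 16 (D = -6 + 22 = 16)
-454926 - 31*11*D = -454926 - 31*11*16 = -454926 - 341*16 = -454926 - 1*5456 = -454926 - 5456 = -460382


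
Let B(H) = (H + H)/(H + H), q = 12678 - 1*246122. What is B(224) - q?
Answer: 233445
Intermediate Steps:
q = -233444 (q = 12678 - 246122 = -233444)
B(H) = 1 (B(H) = (2*H)/((2*H)) = (2*H)*(1/(2*H)) = 1)
B(224) - q = 1 - 1*(-233444) = 1 + 233444 = 233445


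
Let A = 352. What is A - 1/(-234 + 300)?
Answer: 23231/66 ≈ 351.98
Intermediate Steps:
A - 1/(-234 + 300) = 352 - 1/(-234 + 300) = 352 - 1/66 = 23231/66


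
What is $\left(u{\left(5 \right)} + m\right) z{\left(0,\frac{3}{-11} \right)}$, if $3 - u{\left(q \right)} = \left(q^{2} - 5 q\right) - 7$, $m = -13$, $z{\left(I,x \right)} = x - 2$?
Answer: $\frac{75}{11} \approx 6.8182$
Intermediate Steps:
$z{\left(I,x \right)} = -2 + x$
$u{\left(q \right)} = 10 - q^{2} + 5 q$ ($u{\left(q \right)} = 3 - \left(\left(q^{2} - 5 q\right) - 7\right) = 3 - \left(-7 + q^{2} - 5 q\right) = 3 + \left(7 - q^{2} + 5 q\right) = 10 - q^{2} + 5 q$)
$\left(u{\left(5 \right)} + m\right) z{\left(0,\frac{3}{-11} \right)} = \left(\left(10 - 5^{2} + 5 \cdot 5\right) - 13\right) \left(-2 + \frac{3}{-11}\right) = \left(\left(10 - 25 + 25\right) - 13\right) \left(-2 + 3 \left(- \frac{1}{11}\right)\right) = \left(\left(10 - 25 + 25\right) - 13\right) \left(-2 - \frac{3}{11}\right) = \left(10 - 13\right) \left(- \frac{25}{11}\right) = \left(-3\right) \left(- \frac{25}{11}\right) = \frac{75}{11}$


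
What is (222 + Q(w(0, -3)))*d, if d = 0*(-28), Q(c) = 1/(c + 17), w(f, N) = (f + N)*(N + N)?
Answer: 0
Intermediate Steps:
w(f, N) = 2*N*(N + f) (w(f, N) = (N + f)*(2*N) = 2*N*(N + f))
Q(c) = 1/(17 + c)
d = 0
(222 + Q(w(0, -3)))*d = (222 + 1/(17 + 2*(-3)*(-3 + 0)))*0 = (222 + 1/(17 + 2*(-3)*(-3)))*0 = (222 + 1/(17 + 18))*0 = (222 + 1/35)*0 = (7771/35)*0 = 0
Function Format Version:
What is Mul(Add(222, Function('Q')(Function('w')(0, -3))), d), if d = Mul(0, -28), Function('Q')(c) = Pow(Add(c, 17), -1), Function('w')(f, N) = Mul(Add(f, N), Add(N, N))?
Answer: 0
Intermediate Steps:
Function('w')(f, N) = Mul(2, N, Add(N, f)) (Function('w')(f, N) = Mul(Add(N, f), Mul(2, N)) = Mul(2, N, Add(N, f)))
Function('Q')(c) = Pow(Add(17, c), -1)
d = 0
Mul(Add(222, Function('Q')(Function('w')(0, -3))), d) = Mul(Add(222, Pow(Add(17, Mul(2, -3, Add(-3, 0))), -1)), 0) = Mul(Add(222, Pow(Add(17, Mul(2, -3, -3)), -1)), 0) = Mul(Add(222, Pow(Add(17, 18), -1)), 0) = Mul(Add(222, Pow(35, -1)), 0) = Mul(Add(222, Rational(1, 35)), 0) = Mul(Rational(7771, 35), 0) = 0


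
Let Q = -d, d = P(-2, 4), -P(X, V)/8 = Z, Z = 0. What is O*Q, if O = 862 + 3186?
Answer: 0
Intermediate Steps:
O = 4048
P(X, V) = 0 (P(X, V) = -8*0 = 0)
d = 0
Q = 0 (Q = -1*0 = 0)
O*Q = 4048*0 = 0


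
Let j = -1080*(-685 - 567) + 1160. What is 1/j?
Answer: 1/1353320 ≈ 7.3892e-7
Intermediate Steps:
j = 1353320 (j = -1080*(-1252) + 1160 = 1352160 + 1160 = 1353320)
1/j = 1/1353320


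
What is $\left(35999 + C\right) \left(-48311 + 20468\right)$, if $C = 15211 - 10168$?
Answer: $-1142732406$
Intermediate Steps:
$C = 5043$
$\left(35999 + C\right) \left(-48311 + 20468\right) = \left(35999 + 5043\right) \left(-48311 + 20468\right) = 41042 \left(-27843\right) = -1142732406$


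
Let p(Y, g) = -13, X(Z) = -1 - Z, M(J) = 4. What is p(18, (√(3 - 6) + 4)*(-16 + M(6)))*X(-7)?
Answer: -78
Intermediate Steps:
p(18, (√(3 - 6) + 4)*(-16 + M(6)))*X(-7) = -13*(-1 - 1*(-7)) = -13*(-1 + 7) = -13*6 = -78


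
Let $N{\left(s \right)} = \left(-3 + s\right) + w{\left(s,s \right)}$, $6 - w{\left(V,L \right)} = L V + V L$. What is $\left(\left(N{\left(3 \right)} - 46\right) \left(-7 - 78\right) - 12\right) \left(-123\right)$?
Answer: $-604914$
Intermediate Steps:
$w{\left(V,L \right)} = 6 - 2 L V$ ($w{\left(V,L \right)} = 6 - \left(L V + V L\right) = 6 - \left(L V + L V\right) = 6 - 2 L V$)
$N{\left(s \right)} = 3 + s - 2 s^{2}$ ($N{\left(s \right)} = \left(-3 + s\right) - \left(-6 + 2 s s\right) = \left(-3 + s\right) - \left(-6 + 2 s^{2}\right) = 3 + s - 2 s^{2}$)
$\left(\left(N{\left(3 \right)} - 46\right) \left(-7 - 78\right) - 12\right) \left(-123\right) = \left(\left(\left(3 + 3 - 2 \cdot 3^{2}\right) - 46\right) \left(-7 - 78\right) - 12\right) \left(-123\right) = \left(\left(\left(3 + 3 - 18\right) - 46\right) \left(-85\right) - 12\right) \left(-123\right) = \left(\left(-12 - 46\right) \left(-85\right) - 12\right) \left(-123\right) = \left(\left(-58\right) \left(-85\right) - 12\right) \left(-123\right) = \left(4930 - 12\right) \left(-123\right) = 4918 \left(-123\right) = -604914$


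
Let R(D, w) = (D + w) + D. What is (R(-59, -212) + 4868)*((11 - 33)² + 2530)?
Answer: 13677532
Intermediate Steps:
R(D, w) = w + 2*D
(R(-59, -212) + 4868)*((11 - 33)² + 2530) = ((-212 + 2*(-59)) + 4868)*((11 - 33)² + 2530) = ((-212 - 118) + 4868)*((-22)² + 2530) = (-330 + 4868)*(484 + 2530) = 4538*3014 = 13677532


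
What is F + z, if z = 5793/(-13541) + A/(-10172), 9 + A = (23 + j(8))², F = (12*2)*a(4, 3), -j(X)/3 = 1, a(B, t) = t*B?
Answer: 39604626049/137739052 ≈ 287.53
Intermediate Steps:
a(B, t) = B*t
j(X) = -3 (j(X) = -3*1 = -3)
F = 288 (F = (12*2)*(4*3) = 24*12 = 288)
A = 391 (A = -9 + (23 - 3)² = -9 + 20² = -9 + 400 = 391)
z = -64220927/137739052 (z = 5793/(-13541) + 391/(-10172) = 5793*(-1/13541) + 391*(-1/10172) = -5793/13541 - 391/10172 = -64220927/137739052 ≈ -0.46625)
F + z = 288 - 64220927/137739052 = 39604626049/137739052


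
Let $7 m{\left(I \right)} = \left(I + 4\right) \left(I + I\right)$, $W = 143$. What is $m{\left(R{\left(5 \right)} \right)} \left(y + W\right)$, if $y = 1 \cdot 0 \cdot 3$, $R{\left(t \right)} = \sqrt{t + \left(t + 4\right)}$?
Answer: $572 + \frac{1144 \sqrt{14}}{7} \approx 1183.5$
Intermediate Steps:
$R{\left(t \right)} = \sqrt{4 + 2 t}$ ($R{\left(t \right)} = \sqrt{t + \left(4 + t\right)} = \sqrt{4 + 2 t}$)
$y = 0$ ($y = 0 \cdot 3 = 0$)
$m{\left(I \right)} = \frac{2 I \left(4 + I\right)}{7}$ ($m{\left(I \right)} = \frac{\left(I + 4\right) \left(I + I\right)}{7} = \frac{\left(4 + I\right) 2 I}{7} = \frac{2 I \left(4 + I\right)}{7}$)
$m{\left(R{\left(5 \right)} \right)} \left(y + W\right) = \frac{2 \sqrt{4 + 2 \cdot 5} \left(4 + \sqrt{4 + 2 \cdot 5}\right)}{7} \left(0 + 143\right) = \frac{2 \sqrt{4 + 10} \left(4 + \sqrt{4 + 10}\right)}{7} \cdot 143 = \frac{2 \sqrt{14} \left(4 + \sqrt{14}\right)}{7} \cdot 143 = \frac{286 \sqrt{14} \left(4 + \sqrt{14}\right)}{7}$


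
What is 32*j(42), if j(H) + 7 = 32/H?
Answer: -4192/21 ≈ -199.62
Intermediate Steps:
j(H) = -7 + 32/H
32*j(42) = 32*(-7 + 32/42) = 32*(-7 + 32*(1/42)) = 32*(-7 + 16/21) = 32*(-131/21) = -4192/21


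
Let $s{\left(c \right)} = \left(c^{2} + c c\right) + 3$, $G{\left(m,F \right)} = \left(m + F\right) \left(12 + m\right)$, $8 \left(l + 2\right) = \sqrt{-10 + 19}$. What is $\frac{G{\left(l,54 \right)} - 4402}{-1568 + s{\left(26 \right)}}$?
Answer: $\frac{82317}{4544} \approx 18.116$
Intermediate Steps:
$l = - \frac{13}{8}$ ($l = -2 + \frac{\sqrt{-10 + 19}}{8} = -2 + \frac{\sqrt{9}}{8} = -2 + \frac{1}{8} \cdot 3 = -2 + \frac{3}{8} = - \frac{13}{8} \approx -1.625$)
$G{\left(m,F \right)} = \left(12 + m\right) \left(F + m\right)$ ($G{\left(m,F \right)} = \left(F + m\right) \left(12 + m\right) = \left(12 + m\right) \left(F + m\right)$)
$s{\left(c \right)} = 3 + 2 c^{2}$ ($s{\left(c \right)} = \left(c^{2} + c^{2}\right) + 3 = 2 c^{2} + 3 = 3 + 2 c^{2}$)
$\frac{G{\left(l,54 \right)} - 4402}{-1568 + s{\left(26 \right)}} = \frac{\left(\left(- \frac{13}{8}\right)^{2} + 12 \cdot 54 + 12 \left(- \frac{13}{8}\right) + 54 \left(- \frac{13}{8}\right)\right) - 4402}{-1568 + \left(3 + 2 \cdot 26^{2}\right)} = \frac{\left(\frac{169}{64} + 648 - \frac{39}{2} - \frac{351}{4}\right) - 4402}{-1568 + \left(3 + 2 \cdot 676\right)} = \frac{\frac{34777}{64} - 4402}{-1568 + \left(3 + 1352\right)} = - \frac{246951}{64 \left(-1568 + 1355\right)} = - \frac{246951}{64 \left(-213\right)} = \left(- \frac{246951}{64}\right) \left(- \frac{1}{213}\right) = \frac{82317}{4544}$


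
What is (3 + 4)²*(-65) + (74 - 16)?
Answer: -3127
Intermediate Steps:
(3 + 4)²*(-65) + (74 - 16) = 7²*(-65) + 58 = 49*(-65) + 58 = -3185 + 58 = -3127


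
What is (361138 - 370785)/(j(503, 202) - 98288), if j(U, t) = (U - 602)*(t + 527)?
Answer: 9647/170459 ≈ 0.056594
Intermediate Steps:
j(U, t) = (-602 + U)*(527 + t)
(361138 - 370785)/(j(503, 202) - 98288) = (361138 - 370785)/((-317254 - 602*202 + 527*503 + 503*202) - 98288) = -9647/((-317254 - 121604 + 265081 + 101606) - 98288) = -9647/(-72171 - 98288) = -9647/(-170459) = -9647*(-1/170459) = 9647/170459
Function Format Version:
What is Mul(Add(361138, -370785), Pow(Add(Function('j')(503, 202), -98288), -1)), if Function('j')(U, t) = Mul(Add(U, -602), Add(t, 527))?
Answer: Rational(9647, 170459) ≈ 0.056594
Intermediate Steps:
Function('j')(U, t) = Mul(Add(-602, U), Add(527, t))
Mul(Add(361138, -370785), Pow(Add(Function('j')(503, 202), -98288), -1)) = Mul(Add(361138, -370785), Pow(Add(Add(-317254, Mul(-602, 202), Mul(527, 503), Mul(503, 202)), -98288), -1)) = Mul(-9647, Pow(Add(Add(-317254, -121604, 265081, 101606), -98288), -1)) = Mul(-9647, Pow(Add(-72171, -98288), -1)) = Mul(-9647, Pow(-170459, -1)) = Mul(-9647, Rational(-1, 170459)) = Rational(9647, 170459)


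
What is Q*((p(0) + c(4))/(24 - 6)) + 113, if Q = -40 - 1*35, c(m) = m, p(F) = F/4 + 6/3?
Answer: 88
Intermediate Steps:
p(F) = 2 + F/4 (p(F) = F*(¼) + 6*(⅓) = F/4 + 2 = 2 + F/4)
Q = -75 (Q = -40 - 35 = -75)
Q*((p(0) + c(4))/(24 - 6)) + 113 = -75*((2 + (¼)*0) + 4)/(24 - 6) + 113 = -75*((2 + 0) + 4)/18 + 113 = -75*(2 + 4)/18 + 113 = -450/18 + 113 = -75*⅓ + 113 = -25 + 113 = 88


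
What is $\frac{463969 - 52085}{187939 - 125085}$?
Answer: $\frac{18722}{2857} \approx 6.553$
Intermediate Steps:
$\frac{463969 - 52085}{187939 - 125085} = \frac{411884}{187939 - 125085} = \frac{411884}{62854} = 411884 \cdot \frac{1}{62854} = \frac{18722}{2857}$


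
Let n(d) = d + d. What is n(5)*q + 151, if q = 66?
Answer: 811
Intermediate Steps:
n(d) = 2*d
n(5)*q + 151 = (2*5)*66 + 151 = 10*66 + 151 = 660 + 151 = 811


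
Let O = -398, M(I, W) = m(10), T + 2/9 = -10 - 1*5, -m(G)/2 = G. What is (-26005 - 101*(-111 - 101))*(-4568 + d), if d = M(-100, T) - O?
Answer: 19244670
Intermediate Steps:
m(G) = -2*G
T = -137/9 (T = -2/9 + (-10 - 1*5) = -2/9 + (-10 - 5) = -2/9 - 15 = -137/9 ≈ -15.222)
M(I, W) = -20 (M(I, W) = -2*10 = -20)
d = 378 (d = -20 - 1*(-398) = -20 + 398 = 378)
(-26005 - 101*(-111 - 101))*(-4568 + d) = (-26005 - 101*(-111 - 101))*(-4568 + 378) = (-26005 - 101*(-212))*(-4190) = (-26005 + 21412)*(-4190) = -4593*(-4190) = 19244670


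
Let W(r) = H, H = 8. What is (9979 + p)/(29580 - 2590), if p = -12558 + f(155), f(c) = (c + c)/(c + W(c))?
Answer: -420067/4399370 ≈ -0.095483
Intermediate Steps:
W(r) = 8
f(c) = 2*c/(8 + c) (f(c) = (c + c)/(c + 8) = (2*c)/(8 + c) = 2*c/(8 + c))
p = -2046644/163 (p = -12558 + 2*155/(8 + 155) = -12558 + 2*155/163 = -12558 + 2*155*(1/163) = -12558 + 310/163 = -2046644/163 ≈ -12556.)
(9979 + p)/(29580 - 2590) = (9979 - 2046644/163)/(29580 - 2590) = -420067/163/26990 = -420067/163*1/26990 = -420067/4399370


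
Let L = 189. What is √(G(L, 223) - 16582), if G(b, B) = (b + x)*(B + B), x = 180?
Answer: 2*√36998 ≈ 384.70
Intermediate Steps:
G(b, B) = 2*B*(180 + b) (G(b, B) = (b + 180)*(B + B) = (180 + b)*(2*B) = 2*B*(180 + b))
√(G(L, 223) - 16582) = √(2*223*(180 + 189) - 16582) = √(2*223*369 - 16582) = √(164574 - 16582) = √147992 = 2*√36998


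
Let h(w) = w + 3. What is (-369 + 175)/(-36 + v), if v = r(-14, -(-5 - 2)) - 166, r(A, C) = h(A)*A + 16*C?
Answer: -97/32 ≈ -3.0313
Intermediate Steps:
h(w) = 3 + w
r(A, C) = 16*C + A*(3 + A) (r(A, C) = (3 + A)*A + 16*C = A*(3 + A) + 16*C = 16*C + A*(3 + A))
v = 100 (v = (16*(-(-5 - 2)) - 14*(3 - 14)) - 166 = (16*(-1*(-7)) - 14*(-11)) - 166 = (16*7 + 154) - 166 = (112 + 154) - 166 = 266 - 166 = 100)
(-369 + 175)/(-36 + v) = (-369 + 175)/(-36 + 100) = -194/64 = -194*1/64 = -97/32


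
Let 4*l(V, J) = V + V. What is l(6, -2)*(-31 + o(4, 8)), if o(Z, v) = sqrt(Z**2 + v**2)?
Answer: -93 + 12*sqrt(5) ≈ -66.167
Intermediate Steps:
l(V, J) = V/2 (l(V, J) = (V + V)/4 = (2*V)/4 = V/2)
l(6, -2)*(-31 + o(4, 8)) = ((1/2)*6)*(-31 + sqrt(4**2 + 8**2)) = 3*(-31 + sqrt(16 + 64)) = 3*(-31 + sqrt(80)) = 3*(-31 + 4*sqrt(5)) = -93 + 12*sqrt(5)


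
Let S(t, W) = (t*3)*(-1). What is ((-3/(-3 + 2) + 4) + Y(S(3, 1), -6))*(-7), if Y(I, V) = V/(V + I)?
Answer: -259/5 ≈ -51.800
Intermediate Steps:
S(t, W) = -3*t (S(t, W) = (3*t)*(-1) = -3*t)
Y(I, V) = V/(I + V)
((-3/(-3 + 2) + 4) + Y(S(3, 1), -6))*(-7) = ((-3/(-3 + 2) + 4) - 6/(-3*3 - 6))*(-7) = ((-3/(-1) + 4) - 6/(-9 - 6))*(-7) = ((-3*(-1) + 4) - 6/(-15))*(-7) = ((3 + 4) - 6*(-1/15))*(-7) = (7 + ⅖)*(-7) = (37/5)*(-7) = -259/5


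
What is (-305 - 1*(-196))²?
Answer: 11881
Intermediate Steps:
(-305 - 1*(-196))² = (-305 + 196)² = (-109)² = 11881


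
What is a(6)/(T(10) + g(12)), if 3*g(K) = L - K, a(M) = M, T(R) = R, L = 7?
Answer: 18/25 ≈ 0.72000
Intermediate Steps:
g(K) = 7/3 - K/3 (g(K) = (7 - K)/3 = 7/3 - K/3)
a(6)/(T(10) + g(12)) = 6/(10 + (7/3 - 1/3*12)) = 6/(10 + (7/3 - 4)) = 6/(10 - 5/3) = 6/(25/3) = 6*(3/25) = 18/25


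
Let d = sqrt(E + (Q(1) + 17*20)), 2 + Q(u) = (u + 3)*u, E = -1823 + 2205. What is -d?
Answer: -2*sqrt(181) ≈ -26.907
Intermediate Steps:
E = 382
Q(u) = -2 + u*(3 + u) (Q(u) = -2 + (u + 3)*u = -2 + (3 + u)*u = -2 + u*(3 + u))
d = 2*sqrt(181) (d = sqrt(382 + ((-2 + 1**2 + 3*1) + 17*20)) = sqrt(382 + ((-2 + 1 + 3) + 340)) = sqrt(382 + (2 + 340)) = sqrt(382 + 342) = sqrt(724) = 2*sqrt(181) ≈ 26.907)
-d = -2*sqrt(181)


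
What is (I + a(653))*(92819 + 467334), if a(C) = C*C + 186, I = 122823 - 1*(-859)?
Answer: 308239312381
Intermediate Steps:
I = 123682 (I = 122823 + 859 = 123682)
a(C) = 186 + C² (a(C) = C² + 186 = 186 + C²)
(I + a(653))*(92819 + 467334) = (123682 + (186 + 653²))*(92819 + 467334) = (123682 + (186 + 426409))*560153 = (123682 + 426595)*560153 = 550277*560153 = 308239312381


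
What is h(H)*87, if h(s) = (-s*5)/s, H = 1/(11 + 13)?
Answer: -435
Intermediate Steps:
H = 1/24 ≈ 0.041667
h(s) = -5 (h(s) = (-5*s)/s = -5)
h(H)*87 = -5*87 = -435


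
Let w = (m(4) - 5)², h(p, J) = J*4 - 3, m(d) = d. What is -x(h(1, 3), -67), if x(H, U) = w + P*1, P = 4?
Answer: -5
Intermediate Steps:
h(p, J) = -3 + 4*J (h(p, J) = 4*J - 3 = -3 + 4*J)
w = 1 (w = (4 - 5)² = (-1)² = 1)
x(H, U) = 5 (x(H, U) = 1 + 4*1 = 1 + 4 = 5)
-x(h(1, 3), -67) = -1*5 = -5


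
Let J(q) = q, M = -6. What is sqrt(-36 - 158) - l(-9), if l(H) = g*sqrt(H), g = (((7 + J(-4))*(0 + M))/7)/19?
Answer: I*(54/133 + sqrt(194)) ≈ 14.334*I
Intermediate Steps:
g = -18/133 (g = (((7 - 4)*(0 - 6))/7)/19 = ((3*(-6))*(1/7))*(1/19) = -18*1/7*(1/19) = -18/7*1/19 = -18/133 ≈ -0.13534)
l(H) = -18*sqrt(H)/133
sqrt(-36 - 158) - l(-9) = sqrt(-36 - 158) - (-18)*sqrt(-9)/133 = sqrt(-194) - (-18)*3*I/133 = I*sqrt(194) - (-54)*I/133 = I*sqrt(194) + 54*I/133 = 54*I/133 + I*sqrt(194)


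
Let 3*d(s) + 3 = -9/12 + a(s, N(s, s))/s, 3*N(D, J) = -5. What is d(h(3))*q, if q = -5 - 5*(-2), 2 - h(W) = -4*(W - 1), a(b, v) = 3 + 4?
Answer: -61/12 ≈ -5.0833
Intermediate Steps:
N(D, J) = -5/3 (N(D, J) = (⅓)*(-5) = -5/3)
a(b, v) = 7
h(W) = -2 + 4*W (h(W) = 2 - (-4)*(W - 1) = 2 - (-4)*(-1 + W) = 2 - (4 - 4*W) = 2 + (-4 + 4*W) = -2 + 4*W)
q = 5 (q = -5 + 10 = 5)
d(s) = -5/4 + 7/(3*s) (d(s) = -1 + (-9/12 + 7/s)/3 = -1 + (-9*1/12 + 7/s)/3 = -1 + (-¾ + 7/s)/3 = -1 + (-¼ + 7/(3*s)) = -5/4 + 7/(3*s))
d(h(3))*q = ((28 - 15*(-2 + 4*3))/(12*(-2 + 4*3)))*5 = ((28 - 15*(-2 + 12))/(12*(-2 + 12)))*5 = ((1/12)*(28 - 15*10)/10)*5 = ((1/12)*(⅒)*(28 - 150))*5 = ((1/12)*(⅒)*(-122))*5 = -61/60*5 = -61/12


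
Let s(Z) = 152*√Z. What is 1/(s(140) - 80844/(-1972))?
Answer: -9964023/785748088919 + 73886896*√35/785748088919 ≈ 0.00054363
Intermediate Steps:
1/(s(140) - 80844/(-1972)) = 1/(152*√140 - 80844/(-1972)) = 1/(152*(2*√35) - 80844*(-1/1972)) = 1/(304*√35 + 20211/493) = 1/(20211/493 + 304*√35)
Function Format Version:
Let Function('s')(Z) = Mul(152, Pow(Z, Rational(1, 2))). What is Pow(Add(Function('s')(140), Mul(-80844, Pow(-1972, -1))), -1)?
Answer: Add(Rational(-9964023, 785748088919), Mul(Rational(73886896, 785748088919), Pow(35, Rational(1, 2)))) ≈ 0.00054363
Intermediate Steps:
Pow(Add(Function('s')(140), Mul(-80844, Pow(-1972, -1))), -1) = Pow(Add(Mul(152, Pow(140, Rational(1, 2))), Mul(-80844, Pow(-1972, -1))), -1) = Pow(Add(Mul(152, Mul(2, Pow(35, Rational(1, 2)))), Mul(-80844, Rational(-1, 1972))), -1) = Pow(Add(Mul(304, Pow(35, Rational(1, 2))), Rational(20211, 493)), -1) = Pow(Add(Rational(20211, 493), Mul(304, Pow(35, Rational(1, 2)))), -1)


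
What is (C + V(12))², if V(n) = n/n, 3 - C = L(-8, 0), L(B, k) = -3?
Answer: 49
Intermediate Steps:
C = 6 (C = 3 - 1*(-3) = 3 + 3 = 6)
V(n) = 1
(C + V(12))² = (6 + 1)² = 7² = 49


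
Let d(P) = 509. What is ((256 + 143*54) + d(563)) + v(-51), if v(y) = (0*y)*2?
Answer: 8487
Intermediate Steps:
v(y) = 0 (v(y) = 0*2 = 0)
((256 + 143*54) + d(563)) + v(-51) = ((256 + 143*54) + 509) + 0 = ((256 + 7722) + 509) + 0 = (7978 + 509) + 0 = 8487 + 0 = 8487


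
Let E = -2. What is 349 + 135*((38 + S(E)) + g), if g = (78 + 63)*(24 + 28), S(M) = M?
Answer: 995029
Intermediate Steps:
g = 7332 (g = 141*52 = 7332)
349 + 135*((38 + S(E)) + g) = 349 + 135*((38 - 2) + 7332) = 349 + 135*(36 + 7332) = 349 + 135*7368 = 349 + 994680 = 995029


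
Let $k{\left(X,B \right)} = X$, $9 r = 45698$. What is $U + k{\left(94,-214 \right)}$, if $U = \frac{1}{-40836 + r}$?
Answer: $\frac{30251635}{321826} \approx 94.0$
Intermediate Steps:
$r = \frac{45698}{9}$ ($r = \frac{1}{9} \cdot 45698 = \frac{45698}{9} \approx 5077.6$)
$U = - \frac{9}{321826}$ ($U = \frac{1}{-40836 + \frac{45698}{9}} = \frac{1}{- \frac{321826}{9}} = - \frac{9}{321826} \approx -2.7965 \cdot 10^{-5}$)
$U + k{\left(94,-214 \right)} = - \frac{9}{321826} + 94 = \frac{30251635}{321826}$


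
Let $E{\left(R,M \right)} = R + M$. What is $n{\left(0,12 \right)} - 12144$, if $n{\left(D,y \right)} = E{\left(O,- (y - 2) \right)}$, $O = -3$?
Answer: $-12157$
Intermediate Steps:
$E{\left(R,M \right)} = M + R$
$n{\left(D,y \right)} = -1 - y$ ($n{\left(D,y \right)} = - (y - 2) - 3 = - (-2 + y) - 3 = \left(2 - y\right) - 3 = -1 - y$)
$n{\left(0,12 \right)} - 12144 = \left(-1 - 12\right) - 12144 = -13 - 12144 = -12157$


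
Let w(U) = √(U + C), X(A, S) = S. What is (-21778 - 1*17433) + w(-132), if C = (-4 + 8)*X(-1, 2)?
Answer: -39211 + 2*I*√31 ≈ -39211.0 + 11.136*I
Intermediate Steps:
C = 8 (C = (-4 + 8)*2 = 4*2 = 8)
w(U) = √(8 + U) (w(U) = √(U + 8) = √(8 + U))
(-21778 - 1*17433) + w(-132) = (-21778 - 1*17433) + √(8 - 132) = (-21778 - 17433) + √(-124) = -39211 + 2*I*√31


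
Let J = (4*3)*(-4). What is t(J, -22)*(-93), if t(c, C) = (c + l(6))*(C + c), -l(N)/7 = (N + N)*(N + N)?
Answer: -6874560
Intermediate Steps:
l(N) = -28*N² (l(N) = -7*(N + N)*(N + N) = -7*2*N*2*N = -28*N²)
J = -48 (J = 12*(-4) = -48)
t(c, C) = (-1008 + c)*(C + c) (t(c, C) = (c - 28*6²)*(C + c) = (c - 28*36)*(C + c) = (c - 1008)*(C + c) = (-1008 + c)*(C + c))
t(J, -22)*(-93) = ((-48)² - 1008*(-22) - 1008*(-48) - 22*(-48))*(-93) = (2304 + 22176 + 48384 + 1056)*(-93) = 73920*(-93) = -6874560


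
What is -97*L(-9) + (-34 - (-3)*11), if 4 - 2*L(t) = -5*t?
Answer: 3975/2 ≈ 1987.5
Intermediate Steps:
L(t) = 2 + 5*t/2 (L(t) = 2 - (-5)*t/2 = 2 + 5*t/2)
-97*L(-9) + (-34 - (-3)*11) = -97*(2 + (5/2)*(-9)) + (-34 - (-3)*11) = -97*(2 - 45/2) + (-34 - 1*(-33)) = -97*(-41/2) + (-34 + 33) = 3977/2 - 1 = 3975/2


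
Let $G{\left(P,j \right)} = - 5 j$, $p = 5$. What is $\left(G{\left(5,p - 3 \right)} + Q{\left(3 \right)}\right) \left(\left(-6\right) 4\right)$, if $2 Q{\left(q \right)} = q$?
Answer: $204$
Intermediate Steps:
$Q{\left(q \right)} = \frac{q}{2}$
$\left(G{\left(5,p - 3 \right)} + Q{\left(3 \right)}\right) \left(\left(-6\right) 4\right) = \left(- 5 \left(5 - 3\right) + \frac{1}{2} \cdot 3\right) \left(\left(-6\right) 4\right) = \left(\left(-5\right) 2 + \frac{3}{2}\right) \left(-24\right) = \left(-10 + \frac{3}{2}\right) \left(-24\right) = \left(- \frac{17}{2}\right) \left(-24\right) = 204$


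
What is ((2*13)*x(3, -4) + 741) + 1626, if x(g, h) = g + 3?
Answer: 2523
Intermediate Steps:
x(g, h) = 3 + g
((2*13)*x(3, -4) + 741) + 1626 = ((2*13)*(3 + 3) + 741) + 1626 = (26*6 + 741) + 1626 = (156 + 741) + 1626 = 897 + 1626 = 2523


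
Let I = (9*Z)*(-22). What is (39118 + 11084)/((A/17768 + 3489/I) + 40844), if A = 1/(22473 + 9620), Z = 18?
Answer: 8502102380469456/6917085901793251 ≈ 1.2291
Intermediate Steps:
A = 1/32093 ≈ 3.1159e-5
I = -3564 (I = (9*18)*(-22) = 162*(-22) = -3564)
(39118 + 11084)/((A/17768 + 3489/I) + 40844) = (39118 + 11084)/(((1/32093)/17768 + 3489/(-3564)) + 40844) = 50202/(((1/32093)*(1/17768) + 3489*(-1/3564)) + 40844) = 50202/((1/570228424 - 1163/1188) + 40844) = 50202/(-165793913981/169357841928 + 40844) = 50202/(6917085901793251/169357841928) = 50202*(169357841928/6917085901793251) = 8502102380469456/6917085901793251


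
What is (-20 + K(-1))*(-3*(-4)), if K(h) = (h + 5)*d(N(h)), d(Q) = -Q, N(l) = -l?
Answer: -288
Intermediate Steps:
K(h) = h*(5 + h) (K(h) = (h + 5)*(-(-1)*h) = (5 + h)*h = h*(5 + h))
(-20 + K(-1))*(-3*(-4)) = (-20 - (5 - 1))*(-3*(-4)) = (-20 - 1*4)*12 = (-20 - 4)*12 = -24*12 = -288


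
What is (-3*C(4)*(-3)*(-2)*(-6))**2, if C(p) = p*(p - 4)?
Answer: 0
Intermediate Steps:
C(p) = p*(-4 + p)
(-3*C(4)*(-3)*(-2)*(-6))**2 = (-3*(4*(-4 + 4))*(-3)*(-2)*(-6))**2 = (-3*(4*0)*(-3)*(-2)*(-6))**2 = (-3*0*(-3)*(-2)*(-6))**2 = (-0*(-2)*(-6))**2 = (-3*0*(-6))**2 = (0*(-6))**2 = 0**2 = 0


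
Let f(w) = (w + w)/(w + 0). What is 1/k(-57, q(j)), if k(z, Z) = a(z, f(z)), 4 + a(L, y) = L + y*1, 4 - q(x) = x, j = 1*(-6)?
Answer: -1/59 ≈ -0.016949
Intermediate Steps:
j = -6
q(x) = 4 - x
f(w) = 2 (f(w) = (2*w)/w = 2)
a(L, y) = -4 + L + y (a(L, y) = -4 + (L + y*1) = -4 + (L + y) = -4 + L + y)
k(z, Z) = -2 + z (k(z, Z) = -4 + z + 2 = -2 + z)
1/k(-57, q(j)) = 1/(-2 - 57) = 1/(-59) = -1/59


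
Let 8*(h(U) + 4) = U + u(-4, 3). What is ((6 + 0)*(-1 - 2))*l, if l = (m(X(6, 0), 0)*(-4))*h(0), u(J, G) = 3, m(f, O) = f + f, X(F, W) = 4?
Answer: -2088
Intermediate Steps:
m(f, O) = 2*f
h(U) = -29/8 + U/8 (h(U) = -4 + (U + 3)/8 = -4 + (3 + U)/8 = -4 + (3/8 + U/8) = -29/8 + U/8)
l = 116 (l = ((2*4)*(-4))*(-29/8 + (1/8)*0) = (8*(-4))*(-29/8 + 0) = -32*(-29/8) = 116)
((6 + 0)*(-1 - 2))*l = ((6 + 0)*(-1 - 2))*116 = (6*(-3))*116 = -18*116 = -2088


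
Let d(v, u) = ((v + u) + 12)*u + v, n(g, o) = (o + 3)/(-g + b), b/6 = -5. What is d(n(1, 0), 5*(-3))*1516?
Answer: 2178492/31 ≈ 70274.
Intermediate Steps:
b = -30 (b = 6*(-5) = -30)
n(g, o) = (3 + o)/(-30 - g) (n(g, o) = (o + 3)/(-g - 30) = (3 + o)/(-30 - g))
d(v, u) = v + u*(12 + u + v) (d(v, u) = ((u + v) + 12)*u + v = (12 + u + v)*u + v = u*(12 + u + v) + v = v + u*(12 + u + v))
d(n(1, 0), 5*(-3))*1516 = ((-3 - 1*0)/(30 + 1) + (5*(-3))**2 + 12*(5*(-3)) + (5*(-3))*((-3 - 1*0)/(30 + 1)))*1516 = ((-3 + 0)/31 + (-15)**2 + 12*(-15) - 15*(-3 + 0)/31)*1516 = ((1/31)*(-3) + 225 - 180 - 15*(-3)/31)*1516 = (-3/31 + 225 - 180 - 15*(-3/31))*1516 = (-3/31 + 225 - 180 + 45/31)*1516 = (1437/31)*1516 = 2178492/31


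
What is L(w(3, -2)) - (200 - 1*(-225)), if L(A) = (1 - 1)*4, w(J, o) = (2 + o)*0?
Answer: -425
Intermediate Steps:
w(J, o) = 0
L(A) = 0 (L(A) = 0*4 = 0)
L(w(3, -2)) - (200 - 1*(-225)) = 0 - (200 - 1*(-225)) = 0 - (200 + 225) = 0 - 1*425 = 0 - 425 = -425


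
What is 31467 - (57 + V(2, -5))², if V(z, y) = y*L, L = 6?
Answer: 30738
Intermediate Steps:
V(z, y) = 6*y (V(z, y) = y*6 = 6*y)
31467 - (57 + V(2, -5))² = 31467 - (57 + 6*(-5))² = 31467 - (57 - 30)² = 31467 - 1*27² = 31467 - 1*729 = 31467 - 729 = 30738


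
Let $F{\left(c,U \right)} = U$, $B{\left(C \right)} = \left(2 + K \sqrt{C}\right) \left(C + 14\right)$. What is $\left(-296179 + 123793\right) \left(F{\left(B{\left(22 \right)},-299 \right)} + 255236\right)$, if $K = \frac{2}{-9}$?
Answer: $-43947569682$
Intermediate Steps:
$K = - \frac{2}{9}$ ($K = 2 \left(- \frac{1}{9}\right) = - \frac{2}{9} \approx -0.22222$)
$B{\left(C \right)} = \left(2 - \frac{2 \sqrt{C}}{9}\right) \left(14 + C\right)$ ($B{\left(C \right)} = \left(2 - \frac{2 \sqrt{C}}{9}\right) \left(C + 14\right) = \left(2 - \frac{2 \sqrt{C}}{9}\right) \left(14 + C\right)$)
$\left(-296179 + 123793\right) \left(F{\left(B{\left(22 \right)},-299 \right)} + 255236\right) = \left(-296179 + 123793\right) \left(-299 + 255236\right) = \left(-172386\right) 254937 = -43947569682$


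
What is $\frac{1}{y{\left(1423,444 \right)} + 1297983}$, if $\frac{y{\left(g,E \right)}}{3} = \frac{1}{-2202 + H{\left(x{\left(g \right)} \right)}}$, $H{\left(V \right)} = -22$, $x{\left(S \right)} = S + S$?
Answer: $\frac{2224}{2886714189} \approx 7.7043 \cdot 10^{-7}$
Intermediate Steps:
$x{\left(S \right)} = 2 S$
$y{\left(g,E \right)} = - \frac{3}{2224}$ ($y{\left(g,E \right)} = \frac{3}{-2202 - 22} = \frac{3}{-2224} = 3 \left(- \frac{1}{2224}\right) = - \frac{3}{2224}$)
$\frac{1}{y{\left(1423,444 \right)} + 1297983} = \frac{1}{- \frac{3}{2224} + 1297983} = \frac{1}{\frac{2886714189}{2224}} = \frac{2224}{2886714189}$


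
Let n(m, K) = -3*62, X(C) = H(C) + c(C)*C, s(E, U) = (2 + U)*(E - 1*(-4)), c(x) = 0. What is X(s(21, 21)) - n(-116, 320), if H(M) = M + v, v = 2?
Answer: 763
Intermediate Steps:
H(M) = 2 + M (H(M) = M + 2 = 2 + M)
s(E, U) = (2 + U)*(4 + E) (s(E, U) = (2 + U)*(E + 4) = (2 + U)*(4 + E))
X(C) = 2 + C (X(C) = (2 + C) + 0*C = (2 + C) + 0 = 2 + C)
n(m, K) = -186
X(s(21, 21)) - n(-116, 320) = (2 + (8 + 2*21 + 4*21 + 21*21)) - 1*(-186) = (2 + (8 + 42 + 84 + 441)) + 186 = (2 + 575) + 186 = 577 + 186 = 763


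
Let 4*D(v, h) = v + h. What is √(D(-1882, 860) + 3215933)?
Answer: 3*√1429190/2 ≈ 1793.2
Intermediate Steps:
D(v, h) = h/4 + v/4 (D(v, h) = (v + h)/4 = (h + v)/4 = h/4 + v/4)
√(D(-1882, 860) + 3215933) = √(((¼)*860 + (¼)*(-1882)) + 3215933) = √((215 - 941/2) + 3215933) = √(-511/2 + 3215933) = √(6431355/2) = 3*√1429190/2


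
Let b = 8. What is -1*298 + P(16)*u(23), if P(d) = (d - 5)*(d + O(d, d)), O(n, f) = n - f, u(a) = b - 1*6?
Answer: 54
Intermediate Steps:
u(a) = 2 (u(a) = 8 - 1*6 = 8 - 6 = 2)
P(d) = d*(-5 + d) (P(d) = (d - 5)*(d + (d - d)) = (-5 + d)*(d + 0) = (-5 + d)*d = d*(-5 + d))
-1*298 + P(16)*u(23) = -1*298 + (16*(-5 + 16))*2 = -298 + (16*11)*2 = -298 + 176*2 = -298 + 352 = 54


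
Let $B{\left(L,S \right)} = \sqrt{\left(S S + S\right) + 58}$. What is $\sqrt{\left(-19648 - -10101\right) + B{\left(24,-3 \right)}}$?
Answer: $i \sqrt{9539} \approx 97.668 i$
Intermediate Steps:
$B{\left(L,S \right)} = \sqrt{58 + S + S^{2}}$ ($B{\left(L,S \right)} = \sqrt{\left(S^{2} + S\right) + 58} = \sqrt{\left(S + S^{2}\right) + 58} = \sqrt{58 + S + S^{2}}$)
$\sqrt{\left(-19648 - -10101\right) + B{\left(24,-3 \right)}} = \sqrt{\left(-19648 - -10101\right) + \sqrt{58 - 3 + \left(-3\right)^{2}}} = \sqrt{\left(-19648 + 10101\right) + \sqrt{58 - 3 + 9}} = \sqrt{-9547 + \sqrt{64}} = \sqrt{-9547 + 8} = \sqrt{-9539} = i \sqrt{9539}$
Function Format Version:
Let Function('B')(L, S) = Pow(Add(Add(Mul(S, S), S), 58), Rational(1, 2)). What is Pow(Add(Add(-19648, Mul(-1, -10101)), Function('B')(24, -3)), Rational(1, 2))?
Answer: Mul(I, Pow(9539, Rational(1, 2))) ≈ Mul(97.668, I)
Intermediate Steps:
Function('B')(L, S) = Pow(Add(58, S, Pow(S, 2)), Rational(1, 2)) (Function('B')(L, S) = Pow(Add(Add(Pow(S, 2), S), 58), Rational(1, 2)) = Pow(Add(Add(S, Pow(S, 2)), 58), Rational(1, 2)) = Pow(Add(58, S, Pow(S, 2)), Rational(1, 2)))
Pow(Add(Add(-19648, Mul(-1, -10101)), Function('B')(24, -3)), Rational(1, 2)) = Pow(Add(Add(-19648, Mul(-1, -10101)), Pow(Add(58, -3, Pow(-3, 2)), Rational(1, 2))), Rational(1, 2)) = Pow(Add(Add(-19648, 10101), Pow(Add(58, -3, 9), Rational(1, 2))), Rational(1, 2)) = Pow(Add(-9547, Pow(64, Rational(1, 2))), Rational(1, 2)) = Pow(Add(-9547, 8), Rational(1, 2)) = Pow(-9539, Rational(1, 2)) = Mul(I, Pow(9539, Rational(1, 2)))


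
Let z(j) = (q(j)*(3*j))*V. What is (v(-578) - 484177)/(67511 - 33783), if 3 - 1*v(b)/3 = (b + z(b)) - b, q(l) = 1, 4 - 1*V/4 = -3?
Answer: -21157/2108 ≈ -10.037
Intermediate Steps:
V = 28 (V = 16 - 4*(-3) = 16 + 12 = 28)
z(j) = 84*j (z(j) = (1*(3*j))*28 = (3*j)*28 = 84*j)
v(b) = 9 - 252*b (v(b) = 9 - 3*((b + 84*b) - b) = 9 - 3*(85*b - b) = 9 - 252*b)
(v(-578) - 484177)/(67511 - 33783) = ((9 - 252*(-578)) - 484177)/(67511 - 33783) = ((9 + 145656) - 484177)/33728 = (145665 - 484177)*(1/33728) = -338512*1/33728 = -21157/2108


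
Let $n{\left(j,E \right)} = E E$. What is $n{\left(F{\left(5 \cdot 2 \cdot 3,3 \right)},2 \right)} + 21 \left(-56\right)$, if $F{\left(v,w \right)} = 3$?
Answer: $-1172$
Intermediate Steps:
$n{\left(j,E \right)} = E^{2}$
$n{\left(F{\left(5 \cdot 2 \cdot 3,3 \right)},2 \right)} + 21 \left(-56\right) = 2^{2} + 21 \left(-56\right) = 4 - 1176 = -1172$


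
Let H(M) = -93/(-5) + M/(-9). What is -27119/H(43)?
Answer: -1220355/622 ≈ -1962.0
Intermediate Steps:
H(M) = 93/5 - M/9 (H(M) = -93*(-1/5) + M*(-1/9) = 93/5 - M/9)
-27119/H(43) = -27119/(93/5 - 1/9*43) = -27119/(93/5 - 43/9) = -27119/622/45 = -27119*45/622 = -1220355/622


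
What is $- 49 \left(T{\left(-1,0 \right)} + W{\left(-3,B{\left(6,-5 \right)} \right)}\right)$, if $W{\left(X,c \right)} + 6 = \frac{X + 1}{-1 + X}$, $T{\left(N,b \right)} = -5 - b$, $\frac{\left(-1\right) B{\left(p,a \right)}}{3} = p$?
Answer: $\frac{1029}{2} \approx 514.5$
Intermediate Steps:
$B{\left(p,a \right)} = - 3 p$
$W{\left(X,c \right)} = -6 + \frac{1 + X}{-1 + X}$ ($W{\left(X,c \right)} = -6 + \frac{X + 1}{-1 + X} = -6 + \frac{1 + X}{-1 + X}$)
$- 49 \left(T{\left(-1,0 \right)} + W{\left(-3,B{\left(6,-5 \right)} \right)}\right) = - 49 \left(\left(-5 - 0\right) + \frac{7 - -15}{-1 - 3}\right) = - 49 \left(\left(-5 + 0\right) + \frac{7 + 15}{-4}\right) = - 49 \left(-5 - \frac{11}{2}\right) = \left(-49\right) \left(- \frac{21}{2}\right) = \frac{1029}{2}$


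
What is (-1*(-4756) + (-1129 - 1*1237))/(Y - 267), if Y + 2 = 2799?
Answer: 239/253 ≈ 0.94466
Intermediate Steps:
Y = 2797 (Y = -2 + 2799 = 2797)
(-1*(-4756) + (-1129 - 1*1237))/(Y - 267) = (-1*(-4756) + (-1129 - 1*1237))/(2797 - 267) = (4756 + (-1129 - 1237))/2530 = (4756 - 2366)*(1/2530) = 2390*(1/2530) = 239/253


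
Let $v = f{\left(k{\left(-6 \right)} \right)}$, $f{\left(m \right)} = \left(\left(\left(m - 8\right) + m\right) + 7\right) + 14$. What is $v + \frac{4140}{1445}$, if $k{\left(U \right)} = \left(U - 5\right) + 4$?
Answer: $\frac{539}{289} \approx 1.8651$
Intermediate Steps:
$k{\left(U \right)} = -1 + U$ ($k{\left(U \right)} = \left(-5 + U\right) + 4 = -1 + U$)
$f{\left(m \right)} = 13 + 2 m$ ($f{\left(m \right)} = \left(\left(\left(-8 + m\right) + m\right) + 7\right) + 14 = \left(\left(-8 + 2 m\right) + 7\right) + 14 = \left(-1 + 2 m\right) + 14 = 13 + 2 m$)
$v = -1$ ($v = 13 + 2 \left(-1 - 6\right) = 13 + 2 \left(-7\right) = 13 - 14 = -1$)
$v + \frac{4140}{1445} = -1 + \frac{4140}{1445} = -1 + 4140 \cdot \frac{1}{1445} = -1 + \frac{828}{289} = \frac{539}{289}$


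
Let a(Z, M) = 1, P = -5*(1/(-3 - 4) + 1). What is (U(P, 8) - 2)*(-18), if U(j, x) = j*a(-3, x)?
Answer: 792/7 ≈ 113.14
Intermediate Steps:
P = -30/7 (P = -5*(1/(-7) + 1) = -5*(-⅐ + 1) = -5*6/7 = -30/7 ≈ -4.2857)
U(j, x) = j (U(j, x) = j*1 = j)
(U(P, 8) - 2)*(-18) = (-30/7 - 2)*(-18) = -44/7*(-18) = 792/7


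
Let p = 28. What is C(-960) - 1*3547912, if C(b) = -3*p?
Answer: -3547996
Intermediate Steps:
C(b) = -84 (C(b) = -3*28 = -84)
C(-960) - 1*3547912 = -84 - 1*3547912 = -84 - 3547912 = -3547996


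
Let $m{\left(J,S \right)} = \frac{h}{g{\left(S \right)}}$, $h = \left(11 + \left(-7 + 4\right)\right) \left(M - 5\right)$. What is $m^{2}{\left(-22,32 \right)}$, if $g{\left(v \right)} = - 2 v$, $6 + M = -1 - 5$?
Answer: $\frac{289}{64} \approx 4.5156$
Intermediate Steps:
$M = -12$ ($M = -6 - 6 = -12$)
$h = -136$ ($h = \left(11 + \left(-7 + 4\right)\right) \left(-12 - 5\right) = \left(11 - 3\right) \left(-17\right) = 8 \left(-17\right) = -136$)
$m{\left(J,S \right)} = \frac{68}{S}$ ($m{\left(J,S \right)} = - \frac{136}{\left(-2\right) S} = - 136 \left(- \frac{1}{2 S}\right) = \frac{68}{S}$)
$m^{2}{\left(-22,32 \right)} = \left(\frac{68}{32}\right)^{2} = \left(68 \cdot \frac{1}{32}\right)^{2} = \left(\frac{17}{8}\right)^{2} = \frac{289}{64}$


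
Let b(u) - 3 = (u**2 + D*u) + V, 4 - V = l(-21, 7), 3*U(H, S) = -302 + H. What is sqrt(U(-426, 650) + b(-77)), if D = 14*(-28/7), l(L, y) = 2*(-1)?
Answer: sqrt(90066)/3 ≈ 100.04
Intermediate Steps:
l(L, y) = -2
U(H, S) = -302/3 + H/3 (U(H, S) = (-302 + H)/3 = -302/3 + H/3)
D = -56 (D = 14*(-28*1/7) = 14*(-4) = -56)
V = 6 (V = 4 - 1*(-2) = 4 + 2 = 6)
b(u) = 9 + u**2 - 56*u (b(u) = 3 + ((u**2 - 56*u) + 6) = 3 + (6 + u**2 - 56*u) = 9 + u**2 - 56*u)
sqrt(U(-426, 650) + b(-77)) = sqrt((-302/3 + (1/3)*(-426)) + (9 + (-77)**2 - 56*(-77))) = sqrt((-302/3 - 142) + (9 + 5929 + 4312)) = sqrt(-728/3 + 10250) = sqrt(30022/3) = sqrt(90066)/3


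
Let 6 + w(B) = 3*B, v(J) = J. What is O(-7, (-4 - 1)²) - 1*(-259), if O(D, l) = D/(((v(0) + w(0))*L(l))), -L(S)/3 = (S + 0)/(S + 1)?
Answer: 58184/225 ≈ 258.60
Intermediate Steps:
w(B) = -6 + 3*B
L(S) = -3*S/(1 + S) (L(S) = -3*(S + 0)/(S + 1) = -3*S/(1 + S))
O(D, l) = D*(1 + l)/(18*l) (O(D, l) = D/(((0 + (-6 + 3*0))*(-3*l/(1 + l)))) = D/(((0 + (-6 + 0))*(-3*l/(1 + l)))) = D/(((0 - 6)*(-3*l/(1 + l)))) = D/((-(-18)*l/(1 + l))) = D/((18*l/(1 + l))) = D*((1 + l)/(18*l)) = D*(1 + l)/(18*l))
O(-7, (-4 - 1)²) - 1*(-259) = (1/18)*(-7)*(1 + (-4 - 1)²)/(-4 - 1)² - 1*(-259) = (1/18)*(-7)*(1 + (-5)²)/(-5)² + 259 = (1/18)*(-7)*(1 + 25)/25 + 259 = (1/18)*(-7)*(1/25)*26 + 259 = -91/225 + 259 = 58184/225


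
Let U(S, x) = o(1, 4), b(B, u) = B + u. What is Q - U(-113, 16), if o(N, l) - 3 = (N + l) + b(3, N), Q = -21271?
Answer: -21283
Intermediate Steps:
o(N, l) = 6 + l + 2*N (o(N, l) = 3 + ((N + l) + (3 + N)) = 3 + (3 + l + 2*N) = 6 + l + 2*N)
U(S, x) = 12 (U(S, x) = 6 + 4 + 2*1 = 6 + 4 + 2 = 12)
Q - U(-113, 16) = -21271 - 1*12 = -21271 - 12 = -21283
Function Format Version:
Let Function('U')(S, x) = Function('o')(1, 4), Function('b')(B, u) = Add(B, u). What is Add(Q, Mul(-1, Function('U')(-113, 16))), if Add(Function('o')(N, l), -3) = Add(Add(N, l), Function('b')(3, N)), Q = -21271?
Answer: -21283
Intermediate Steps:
Function('o')(N, l) = Add(6, l, Mul(2, N)) (Function('o')(N, l) = Add(3, Add(Add(N, l), Add(3, N))) = Add(3, Add(3, l, Mul(2, N))) = Add(6, l, Mul(2, N)))
Function('U')(S, x) = 12 (Function('U')(S, x) = Add(6, 4, Mul(2, 1)) = Add(6, 4, 2) = 12)
Add(Q, Mul(-1, Function('U')(-113, 16))) = Add(-21271, Mul(-1, 12)) = Add(-21271, -12) = -21283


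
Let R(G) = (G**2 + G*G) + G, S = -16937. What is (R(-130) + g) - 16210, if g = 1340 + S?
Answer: 1863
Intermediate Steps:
g = -15597 (g = 1340 - 16937 = -15597)
R(G) = G + 2*G**2 (R(G) = (G**2 + G**2) + G = 2*G**2 + G = G + 2*G**2)
(R(-130) + g) - 16210 = (-130*(1 + 2*(-130)) - 15597) - 16210 = (-130*(1 - 260) - 15597) - 16210 = (-130*(-259) - 15597) - 16210 = (33670 - 15597) - 16210 = 18073 - 16210 = 1863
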